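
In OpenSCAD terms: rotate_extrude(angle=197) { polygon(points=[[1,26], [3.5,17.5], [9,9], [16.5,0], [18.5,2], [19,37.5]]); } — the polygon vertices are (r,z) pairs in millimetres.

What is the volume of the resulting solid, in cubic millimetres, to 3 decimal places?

Profile (r,z), 6 vertices: (1,26) (3.5,17.5) (9,9) (16.5,0) (18.5,2) (19,37.5)
edge 0: (1,26)→(3.5,17.5)  cross = 1·17.5 − 3.5·26 = -73.5000; (r_i+r_j)·cross = 4.5·-73.5000 = -330.7500
edge 1: (3.5,17.5)→(9,9)  cross = 3.5·9 − 9·17.5 = -126.0000; (r_i+r_j)·cross = 12.5·-126.0000 = -1575.0000
edge 2: (9,9)→(16.5,0)  cross = 9·0 − 16.5·9 = -148.5000; (r_i+r_j)·cross = 25.5·-148.5000 = -3786.7500
edge 3: (16.5,0)→(18.5,2)  cross = 16.5·2 − 18.5·0 = 33.0000; (r_i+r_j)·cross = 35·33.0000 = 1155.0000
edge 4: (18.5,2)→(19,37.5)  cross = 18.5·37.5 − 19·2 = 655.7500; (r_i+r_j)·cross = 37.5·655.7500 = 24590.6250
edge 5: (19,37.5)→(1,26)  cross = 19·26 − 1·37.5 = 456.5000; (r_i+r_j)·cross = 20·456.5000 = 9130.0000
Σcross = 797.2500 → A = |Σcross|/2 = 398.6250 mm²
Σ(r_i+r_j)·cross = 29183.1250 → first moment M = |Σ|/6 = 4863.8542
R_c = M/A = 4863.8542/398.6250 = 12.2016 mm
θ = 197° = 3.438299 rad
V = θ·R_c·A = 3.438299·12.2016·398.6250 = 16723.383 mm³

Volume = 16723.383 mm³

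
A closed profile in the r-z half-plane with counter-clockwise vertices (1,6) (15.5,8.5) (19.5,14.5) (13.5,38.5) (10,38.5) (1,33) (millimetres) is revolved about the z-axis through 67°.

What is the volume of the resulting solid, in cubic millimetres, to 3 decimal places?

Volume = 4931.796 mm³

Profile (r,z), 6 vertices: (1,6) (15.5,8.5) (19.5,14.5) (13.5,38.5) (10,38.5) (1,33)
edge 0: (1,6)→(15.5,8.5)  cross = 1·8.5 − 15.5·6 = -84.5000; (r_i+r_j)·cross = 16.5·-84.5000 = -1394.2500
edge 1: (15.5,8.5)→(19.5,14.5)  cross = 15.5·14.5 − 19.5·8.5 = 59.0000; (r_i+r_j)·cross = 35·59.0000 = 2065.0000
edge 2: (19.5,14.5)→(13.5,38.5)  cross = 19.5·38.5 − 13.5·14.5 = 555.0000; (r_i+r_j)·cross = 33·555.0000 = 18315.0000
edge 3: (13.5,38.5)→(10,38.5)  cross = 13.5·38.5 − 10·38.5 = 134.7500; (r_i+r_j)·cross = 23.5·134.7500 = 3166.6250
edge 4: (10,38.5)→(1,33)  cross = 10·33 − 1·38.5 = 291.5000; (r_i+r_j)·cross = 11·291.5000 = 3206.5000
edge 5: (1,33)→(1,6)  cross = 1·6 − 1·33 = -27.0000; (r_i+r_j)·cross = 2·-27.0000 = -54.0000
Σcross = 928.7500 → A = |Σcross|/2 = 464.3750 mm²
Σ(r_i+r_j)·cross = 25304.8750 → first moment M = |Σ|/6 = 4217.4792
R_c = M/A = 4217.4792/464.3750 = 9.0821 mm
θ = 67° = 1.169371 rad
V = θ·R_c·A = 1.169371·9.0821·464.3750 = 4931.796 mm³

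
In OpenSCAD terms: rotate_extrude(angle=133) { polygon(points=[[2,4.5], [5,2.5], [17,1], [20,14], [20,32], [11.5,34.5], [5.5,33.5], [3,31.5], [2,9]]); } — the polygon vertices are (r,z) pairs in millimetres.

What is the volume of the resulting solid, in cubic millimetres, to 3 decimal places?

Profile (r,z), 9 vertices: (2,4.5) (5,2.5) (17,1) (20,14) (20,32) (11.5,34.5) (5.5,33.5) (3,31.5) (2,9)
edge 0: (2,4.5)→(5,2.5)  cross = 2·2.5 − 5·4.5 = -17.5000; (r_i+r_j)·cross = 7·-17.5000 = -122.5000
edge 1: (5,2.5)→(17,1)  cross = 5·1 − 17·2.5 = -37.5000; (r_i+r_j)·cross = 22·-37.5000 = -825.0000
edge 2: (17,1)→(20,14)  cross = 17·14 − 20·1 = 218.0000; (r_i+r_j)·cross = 37·218.0000 = 8066.0000
edge 3: (20,14)→(20,32)  cross = 20·32 − 20·14 = 360.0000; (r_i+r_j)·cross = 40·360.0000 = 14400.0000
edge 4: (20,32)→(11.5,34.5)  cross = 20·34.5 − 11.5·32 = 322.0000; (r_i+r_j)·cross = 31.5·322.0000 = 10143.0000
edge 5: (11.5,34.5)→(5.5,33.5)  cross = 11.5·33.5 − 5.5·34.5 = 195.5000; (r_i+r_j)·cross = 17·195.5000 = 3323.5000
edge 6: (5.5,33.5)→(3,31.5)  cross = 5.5·31.5 − 3·33.5 = 72.7500; (r_i+r_j)·cross = 8.5·72.7500 = 618.3750
edge 7: (3,31.5)→(2,9)  cross = 3·9 − 2·31.5 = -36.0000; (r_i+r_j)·cross = 5·-36.0000 = -180.0000
edge 8: (2,9)→(2,4.5)  cross = 2·4.5 − 2·9 = -9.0000; (r_i+r_j)·cross = 4·-9.0000 = -36.0000
Σcross = 1068.2500 → A = |Σcross|/2 = 534.1250 mm²
Σ(r_i+r_j)·cross = 35387.3750 → first moment M = |Σ|/6 = 5897.8958
R_c = M/A = 5897.8958/534.1250 = 11.0422 mm
θ = 133° = 2.321288 rad
V = θ·R_c·A = 2.321288·11.0422·534.1250 = 13690.714 mm³

Volume = 13690.714 mm³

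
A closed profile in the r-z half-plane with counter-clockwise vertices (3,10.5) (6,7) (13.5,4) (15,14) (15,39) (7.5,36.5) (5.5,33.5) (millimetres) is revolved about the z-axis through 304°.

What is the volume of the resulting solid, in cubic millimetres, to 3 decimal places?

Volume = 16982.432 mm³

Profile (r,z), 7 vertices: (3,10.5) (6,7) (13.5,4) (15,14) (15,39) (7.5,36.5) (5.5,33.5)
edge 0: (3,10.5)→(6,7)  cross = 3·7 − 6·10.5 = -42.0000; (r_i+r_j)·cross = 9·-42.0000 = -378.0000
edge 1: (6,7)→(13.5,4)  cross = 6·4 − 13.5·7 = -70.5000; (r_i+r_j)·cross = 19.5·-70.5000 = -1374.7500
edge 2: (13.5,4)→(15,14)  cross = 13.5·14 − 15·4 = 129.0000; (r_i+r_j)·cross = 28.5·129.0000 = 3676.5000
edge 3: (15,14)→(15,39)  cross = 15·39 − 15·14 = 375.0000; (r_i+r_j)·cross = 30·375.0000 = 11250.0000
edge 4: (15,39)→(7.5,36.5)  cross = 15·36.5 − 7.5·39 = 255.0000; (r_i+r_j)·cross = 22.5·255.0000 = 5737.5000
edge 5: (7.5,36.5)→(5.5,33.5)  cross = 7.5·33.5 − 5.5·36.5 = 50.5000; (r_i+r_j)·cross = 13·50.5000 = 656.5000
edge 6: (5.5,33.5)→(3,10.5)  cross = 5.5·10.5 − 3·33.5 = -42.7500; (r_i+r_j)·cross = 8.5·-42.7500 = -363.3750
Σcross = 654.2500 → A = |Σcross|/2 = 327.1250 mm²
Σ(r_i+r_j)·cross = 19204.3750 → first moment M = |Σ|/6 = 3200.7292
R_c = M/A = 3200.7292/327.1250 = 9.7844 mm
θ = 304° = 5.305801 rad
V = θ·R_c·A = 5.305801·9.7844·327.1250 = 16982.432 mm³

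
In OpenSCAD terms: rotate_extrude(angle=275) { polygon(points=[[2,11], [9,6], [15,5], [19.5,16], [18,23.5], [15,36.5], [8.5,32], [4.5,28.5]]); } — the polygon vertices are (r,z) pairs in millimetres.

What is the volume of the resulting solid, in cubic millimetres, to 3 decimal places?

Volume = 19622.391 mm³

Profile (r,z), 8 vertices: (2,11) (9,6) (15,5) (19.5,16) (18,23.5) (15,36.5) (8.5,32) (4.5,28.5)
edge 0: (2,11)→(9,6)  cross = 2·6 − 9·11 = -87.0000; (r_i+r_j)·cross = 11·-87.0000 = -957.0000
edge 1: (9,6)→(15,5)  cross = 9·5 − 15·6 = -45.0000; (r_i+r_j)·cross = 24·-45.0000 = -1080.0000
edge 2: (15,5)→(19.5,16)  cross = 15·16 − 19.5·5 = 142.5000; (r_i+r_j)·cross = 34.5·142.5000 = 4916.2500
edge 3: (19.5,16)→(18,23.5)  cross = 19.5·23.5 − 18·16 = 170.2500; (r_i+r_j)·cross = 37.5·170.2500 = 6384.3750
edge 4: (18,23.5)→(15,36.5)  cross = 18·36.5 − 15·23.5 = 304.5000; (r_i+r_j)·cross = 33·304.5000 = 10048.5000
edge 5: (15,36.5)→(8.5,32)  cross = 15·32 − 8.5·36.5 = 169.7500; (r_i+r_j)·cross = 23.5·169.7500 = 3989.1250
edge 6: (8.5,32)→(4.5,28.5)  cross = 8.5·28.5 − 4.5·32 = 98.2500; (r_i+r_j)·cross = 13·98.2500 = 1277.2500
edge 7: (4.5,28.5)→(2,11)  cross = 4.5·11 − 2·28.5 = -7.5000; (r_i+r_j)·cross = 6.5·-7.5000 = -48.7500
Σcross = 745.7500 → A = |Σcross|/2 = 372.8750 mm²
Σ(r_i+r_j)·cross = 24529.7500 → first moment M = |Σ|/6 = 4088.2917
R_c = M/A = 4088.2917/372.8750 = 10.9642 mm
θ = 275° = 4.799655 rad
V = θ·R_c·A = 4.799655·10.9642·372.8750 = 19622.391 mm³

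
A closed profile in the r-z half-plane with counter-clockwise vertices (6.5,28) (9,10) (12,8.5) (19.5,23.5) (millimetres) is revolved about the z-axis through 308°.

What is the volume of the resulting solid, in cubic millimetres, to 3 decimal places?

Volume = 9025.992 mm³

Profile (r,z), 4 vertices: (6.5,28) (9,10) (12,8.5) (19.5,23.5)
edge 0: (6.5,28)→(9,10)  cross = 6.5·10 − 9·28 = -187.0000; (r_i+r_j)·cross = 15.5·-187.0000 = -2898.5000
edge 1: (9,10)→(12,8.5)  cross = 9·8.5 − 12·10 = -43.5000; (r_i+r_j)·cross = 21·-43.5000 = -913.5000
edge 2: (12,8.5)→(19.5,23.5)  cross = 12·23.5 − 19.5·8.5 = 116.2500; (r_i+r_j)·cross = 31.5·116.2500 = 3661.8750
edge 3: (19.5,23.5)→(6.5,28)  cross = 19.5·28 − 6.5·23.5 = 393.2500; (r_i+r_j)·cross = 26·393.2500 = 10224.5000
Σcross = 279.0000 → A = |Σcross|/2 = 139.5000 mm²
Σ(r_i+r_j)·cross = 10074.3750 → first moment M = |Σ|/6 = 1679.0625
R_c = M/A = 1679.0625/139.5000 = 12.0363 mm
θ = 308° = 5.375614 rad
V = θ·R_c·A = 5.375614·12.0363·139.5000 = 9025.992 mm³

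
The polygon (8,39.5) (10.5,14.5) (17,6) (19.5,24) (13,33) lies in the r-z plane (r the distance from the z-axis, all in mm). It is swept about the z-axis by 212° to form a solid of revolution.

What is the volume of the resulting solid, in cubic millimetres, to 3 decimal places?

Volume = 9904.931 mm³

Profile (r,z), 5 vertices: (8,39.5) (10.5,14.5) (17,6) (19.5,24) (13,33)
edge 0: (8,39.5)→(10.5,14.5)  cross = 8·14.5 − 10.5·39.5 = -298.7500; (r_i+r_j)·cross = 18.5·-298.7500 = -5526.8750
edge 1: (10.5,14.5)→(17,6)  cross = 10.5·6 − 17·14.5 = -183.5000; (r_i+r_j)·cross = 27.5·-183.5000 = -5046.2500
edge 2: (17,6)→(19.5,24)  cross = 17·24 − 19.5·6 = 291.0000; (r_i+r_j)·cross = 36.5·291.0000 = 10621.5000
edge 3: (19.5,24)→(13,33)  cross = 19.5·33 − 13·24 = 331.5000; (r_i+r_j)·cross = 32.5·331.5000 = 10773.7500
edge 4: (13,33)→(8,39.5)  cross = 13·39.5 − 8·33 = 249.5000; (r_i+r_j)·cross = 21·249.5000 = 5239.5000
Σcross = 389.7500 → A = |Σcross|/2 = 194.8750 mm²
Σ(r_i+r_j)·cross = 16061.6250 → first moment M = |Σ|/6 = 2676.9375
R_c = M/A = 2676.9375/194.8750 = 13.7367 mm
θ = 212° = 3.700098 rad
V = θ·R_c·A = 3.700098·13.7367·194.8750 = 9904.931 mm³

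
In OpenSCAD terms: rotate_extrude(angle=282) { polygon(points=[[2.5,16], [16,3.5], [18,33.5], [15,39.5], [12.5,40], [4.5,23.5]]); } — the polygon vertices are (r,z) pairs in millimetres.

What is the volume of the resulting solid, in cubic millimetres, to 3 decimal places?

Volume = 19143.247 mm³

Profile (r,z), 6 vertices: (2.5,16) (16,3.5) (18,33.5) (15,39.5) (12.5,40) (4.5,23.5)
edge 0: (2.5,16)→(16,3.5)  cross = 2.5·3.5 − 16·16 = -247.2500; (r_i+r_j)·cross = 18.5·-247.2500 = -4574.1250
edge 1: (16,3.5)→(18,33.5)  cross = 16·33.5 − 18·3.5 = 473.0000; (r_i+r_j)·cross = 34·473.0000 = 16082.0000
edge 2: (18,33.5)→(15,39.5)  cross = 18·39.5 − 15·33.5 = 208.5000; (r_i+r_j)·cross = 33·208.5000 = 6880.5000
edge 3: (15,39.5)→(12.5,40)  cross = 15·40 − 12.5·39.5 = 106.2500; (r_i+r_j)·cross = 27.5·106.2500 = 2921.8750
edge 4: (12.5,40)→(4.5,23.5)  cross = 12.5·23.5 − 4.5·40 = 113.7500; (r_i+r_j)·cross = 17·113.7500 = 1933.7500
edge 5: (4.5,23.5)→(2.5,16)  cross = 4.5·16 − 2.5·23.5 = 13.2500; (r_i+r_j)·cross = 7·13.2500 = 92.7500
Σcross = 667.5000 → A = |Σcross|/2 = 333.7500 mm²
Σ(r_i+r_j)·cross = 23336.7500 → first moment M = |Σ|/6 = 3889.4583
R_c = M/A = 3889.4583/333.7500 = 11.6538 mm
θ = 282° = 4.921828 rad
V = θ·R_c·A = 4.921828·11.6538·333.7500 = 19143.247 mm³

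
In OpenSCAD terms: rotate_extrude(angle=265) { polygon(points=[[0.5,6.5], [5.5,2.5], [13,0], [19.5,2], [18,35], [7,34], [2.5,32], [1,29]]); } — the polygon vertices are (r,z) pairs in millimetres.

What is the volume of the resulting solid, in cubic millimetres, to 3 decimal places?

Profile (r,z), 8 vertices: (0.5,6.5) (5.5,2.5) (13,0) (19.5,2) (18,35) (7,34) (2.5,32) (1,29)
edge 0: (0.5,6.5)→(5.5,2.5)  cross = 0.5·2.5 − 5.5·6.5 = -34.5000; (r_i+r_j)·cross = 6·-34.5000 = -207.0000
edge 1: (5.5,2.5)→(13,0)  cross = 5.5·0 − 13·2.5 = -32.5000; (r_i+r_j)·cross = 18.5·-32.5000 = -601.2500
edge 2: (13,0)→(19.5,2)  cross = 13·2 − 19.5·0 = 26.0000; (r_i+r_j)·cross = 32.5·26.0000 = 845.0000
edge 3: (19.5,2)→(18,35)  cross = 19.5·35 − 18·2 = 646.5000; (r_i+r_j)·cross = 37.5·646.5000 = 24243.7500
edge 4: (18,35)→(7,34)  cross = 18·34 − 7·35 = 367.0000; (r_i+r_j)·cross = 25·367.0000 = 9175.0000
edge 5: (7,34)→(2.5,32)  cross = 7·32 − 2.5·34 = 139.0000; (r_i+r_j)·cross = 9.5·139.0000 = 1320.5000
edge 6: (2.5,32)→(1,29)  cross = 2.5·29 − 1·32 = 40.5000; (r_i+r_j)·cross = 3.5·40.5000 = 141.7500
edge 7: (1,29)→(0.5,6.5)  cross = 1·6.5 − 0.5·29 = -8.0000; (r_i+r_j)·cross = 1.5·-8.0000 = -12.0000
Σcross = 1144.0000 → A = |Σcross|/2 = 572.0000 mm²
Σ(r_i+r_j)·cross = 34905.7500 → first moment M = |Σ|/6 = 5817.6250
R_c = M/A = 5817.6250/572.0000 = 10.1707 mm
θ = 265° = 4.625123 rad
V = θ·R_c·A = 4.625123·10.1707·572.0000 = 26907.228 mm³

Volume = 26907.228 mm³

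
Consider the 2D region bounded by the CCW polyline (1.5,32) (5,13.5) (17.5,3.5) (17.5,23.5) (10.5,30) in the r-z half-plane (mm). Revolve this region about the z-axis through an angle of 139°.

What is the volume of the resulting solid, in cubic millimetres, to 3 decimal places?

Profile (r,z), 5 vertices: (1.5,32) (5,13.5) (17.5,3.5) (17.5,23.5) (10.5,30)
edge 0: (1.5,32)→(5,13.5)  cross = 1.5·13.5 − 5·32 = -139.7500; (r_i+r_j)·cross = 6.5·-139.7500 = -908.3750
edge 1: (5,13.5)→(17.5,3.5)  cross = 5·3.5 − 17.5·13.5 = -218.7500; (r_i+r_j)·cross = 22.5·-218.7500 = -4921.8750
edge 2: (17.5,3.5)→(17.5,23.5)  cross = 17.5·23.5 − 17.5·3.5 = 350.0000; (r_i+r_j)·cross = 35·350.0000 = 12250.0000
edge 3: (17.5,23.5)→(10.5,30)  cross = 17.5·30 − 10.5·23.5 = 278.2500; (r_i+r_j)·cross = 28·278.2500 = 7791.0000
edge 4: (10.5,30)→(1.5,32)  cross = 10.5·32 − 1.5·30 = 291.0000; (r_i+r_j)·cross = 12·291.0000 = 3492.0000
Σcross = 560.7500 → A = |Σcross|/2 = 280.3750 mm²
Σ(r_i+r_j)·cross = 17702.7500 → first moment M = |Σ|/6 = 2950.4583
R_c = M/A = 2950.4583/280.3750 = 10.5233 mm
θ = 139° = 2.426008 rad
V = θ·R_c·A = 2.426008·10.5233·280.3750 = 7157.835 mm³

Volume = 7157.835 mm³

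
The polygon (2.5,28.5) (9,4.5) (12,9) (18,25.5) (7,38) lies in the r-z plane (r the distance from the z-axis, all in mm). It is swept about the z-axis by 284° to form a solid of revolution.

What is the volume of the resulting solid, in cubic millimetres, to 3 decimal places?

Profile (r,z), 5 vertices: (2.5,28.5) (9,4.5) (12,9) (18,25.5) (7,38)
edge 0: (2.5,28.5)→(9,4.5)  cross = 2.5·4.5 − 9·28.5 = -245.2500; (r_i+r_j)·cross = 11.5·-245.2500 = -2820.3750
edge 1: (9,4.5)→(12,9)  cross = 9·9 − 12·4.5 = 27.0000; (r_i+r_j)·cross = 21·27.0000 = 567.0000
edge 2: (12,9)→(18,25.5)  cross = 12·25.5 − 18·9 = 144.0000; (r_i+r_j)·cross = 30·144.0000 = 4320.0000
edge 3: (18,25.5)→(7,38)  cross = 18·38 − 7·25.5 = 505.5000; (r_i+r_j)·cross = 25·505.5000 = 12637.5000
edge 4: (7,38)→(2.5,28.5)  cross = 7·28.5 − 2.5·38 = 104.5000; (r_i+r_j)·cross = 9.5·104.5000 = 992.7500
Σcross = 535.7500 → A = |Σcross|/2 = 267.8750 mm²
Σ(r_i+r_j)·cross = 15696.8750 → first moment M = |Σ|/6 = 2616.1458
R_c = M/A = 2616.1458/267.8750 = 9.7663 mm
θ = 284° = 4.956735 rad
V = θ·R_c·A = 4.956735·9.7663·267.8750 = 12967.542 mm³

Volume = 12967.542 mm³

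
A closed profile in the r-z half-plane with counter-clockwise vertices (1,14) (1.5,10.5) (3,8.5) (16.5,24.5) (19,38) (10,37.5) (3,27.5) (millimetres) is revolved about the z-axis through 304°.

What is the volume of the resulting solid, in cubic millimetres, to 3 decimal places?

Volume = 14267.299 mm³

Profile (r,z), 7 vertices: (1,14) (1.5,10.5) (3,8.5) (16.5,24.5) (19,38) (10,37.5) (3,27.5)
edge 0: (1,14)→(1.5,10.5)  cross = 1·10.5 − 1.5·14 = -10.5000; (r_i+r_j)·cross = 2.5·-10.5000 = -26.2500
edge 1: (1.5,10.5)→(3,8.5)  cross = 1.5·8.5 − 3·10.5 = -18.7500; (r_i+r_j)·cross = 4.5·-18.7500 = -84.3750
edge 2: (3,8.5)→(16.5,24.5)  cross = 3·24.5 − 16.5·8.5 = -66.7500; (r_i+r_j)·cross = 19.5·-66.7500 = -1301.6250
edge 3: (16.5,24.5)→(19,38)  cross = 16.5·38 − 19·24.5 = 161.5000; (r_i+r_j)·cross = 35.5·161.5000 = 5733.2500
edge 4: (19,38)→(10,37.5)  cross = 19·37.5 − 10·38 = 332.5000; (r_i+r_j)·cross = 29·332.5000 = 9642.5000
edge 5: (10,37.5)→(3,27.5)  cross = 10·27.5 − 3·37.5 = 162.5000; (r_i+r_j)·cross = 13·162.5000 = 2112.5000
edge 6: (3,27.5)→(1,14)  cross = 3·14 − 1·27.5 = 14.5000; (r_i+r_j)·cross = 4·14.5000 = 58.0000
Σcross = 575.0000 → A = |Σcross|/2 = 287.5000 mm²
Σ(r_i+r_j)·cross = 16134.0000 → first moment M = |Σ|/6 = 2689.0000
R_c = M/A = 2689.0000/287.5000 = 9.3530 mm
θ = 304° = 5.305801 rad
V = θ·R_c·A = 5.305801·9.3530·287.5000 = 14267.299 mm³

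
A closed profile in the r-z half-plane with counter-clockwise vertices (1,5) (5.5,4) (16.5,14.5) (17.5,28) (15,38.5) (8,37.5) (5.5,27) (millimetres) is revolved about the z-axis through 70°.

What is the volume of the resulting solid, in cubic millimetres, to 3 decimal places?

Profile (r,z), 7 vertices: (1,5) (5.5,4) (16.5,14.5) (17.5,28) (15,38.5) (8,37.5) (5.5,27)
edge 0: (1,5)→(5.5,4)  cross = 1·4 − 5.5·5 = -23.5000; (r_i+r_j)·cross = 6.5·-23.5000 = -152.7500
edge 1: (5.5,4)→(16.5,14.5)  cross = 5.5·14.5 − 16.5·4 = 13.7500; (r_i+r_j)·cross = 22·13.7500 = 302.5000
edge 2: (16.5,14.5)→(17.5,28)  cross = 16.5·28 − 17.5·14.5 = 208.2500; (r_i+r_j)·cross = 34·208.2500 = 7080.5000
edge 3: (17.5,28)→(15,38.5)  cross = 17.5·38.5 − 15·28 = 253.7500; (r_i+r_j)·cross = 32.5·253.7500 = 8246.8750
edge 4: (15,38.5)→(8,37.5)  cross = 15·37.5 − 8·38.5 = 254.5000; (r_i+r_j)·cross = 23·254.5000 = 5853.5000
edge 5: (8,37.5)→(5.5,27)  cross = 8·27 − 5.5·37.5 = 9.7500; (r_i+r_j)·cross = 13.5·9.7500 = 131.6250
edge 6: (5.5,27)→(1,5)  cross = 5.5·5 − 1·27 = 0.5000; (r_i+r_j)·cross = 6.5·0.5000 = 3.2500
Σcross = 717.0000 → A = |Σcross|/2 = 358.5000 mm²
Σ(r_i+r_j)·cross = 21465.5000 → first moment M = |Σ|/6 = 3577.5833
R_c = M/A = 3577.5833/358.5000 = 9.9793 mm
θ = 70° = 1.221730 rad
V = θ·R_c·A = 1.221730·9.9793·358.5000 = 4370.843 mm³

Volume = 4370.843 mm³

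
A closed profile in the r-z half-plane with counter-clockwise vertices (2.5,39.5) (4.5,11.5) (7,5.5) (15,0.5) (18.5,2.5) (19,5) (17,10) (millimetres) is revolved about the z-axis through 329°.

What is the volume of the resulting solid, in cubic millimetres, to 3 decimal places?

Profile (r,z), 7 vertices: (2.5,39.5) (4.5,11.5) (7,5.5) (15,0.5) (18.5,2.5) (19,5) (17,10)
edge 0: (2.5,39.5)→(4.5,11.5)  cross = 2.5·11.5 − 4.5·39.5 = -149.0000; (r_i+r_j)·cross = 7·-149.0000 = -1043.0000
edge 1: (4.5,11.5)→(7,5.5)  cross = 4.5·5.5 − 7·11.5 = -55.7500; (r_i+r_j)·cross = 11.5·-55.7500 = -641.1250
edge 2: (7,5.5)→(15,0.5)  cross = 7·0.5 − 15·5.5 = -79.0000; (r_i+r_j)·cross = 22·-79.0000 = -1738.0000
edge 3: (15,0.5)→(18.5,2.5)  cross = 15·2.5 − 18.5·0.5 = 28.2500; (r_i+r_j)·cross = 33.5·28.2500 = 946.3750
edge 4: (18.5,2.5)→(19,5)  cross = 18.5·5 − 19·2.5 = 45.0000; (r_i+r_j)·cross = 37.5·45.0000 = 1687.5000
edge 5: (19,5)→(17,10)  cross = 19·10 − 17·5 = 105.0000; (r_i+r_j)·cross = 36·105.0000 = 3780.0000
edge 6: (17,10)→(2.5,39.5)  cross = 17·39.5 − 2.5·10 = 646.5000; (r_i+r_j)·cross = 19.5·646.5000 = 12606.7500
Σcross = 541.0000 → A = |Σcross|/2 = 270.5000 mm²
Σ(r_i+r_j)·cross = 15598.5000 → first moment M = |Σ|/6 = 2599.7500
R_c = M/A = 2599.7500/270.5000 = 9.6109 mm
θ = 329° = 5.742133 rad
V = θ·R_c·A = 5.742133·9.6109·270.5000 = 14928.111 mm³

Volume = 14928.111 mm³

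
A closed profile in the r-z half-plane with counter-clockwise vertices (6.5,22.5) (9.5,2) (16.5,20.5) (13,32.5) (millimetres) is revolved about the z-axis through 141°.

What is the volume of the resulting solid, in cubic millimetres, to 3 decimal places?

Profile (r,z), 4 vertices: (6.5,22.5) (9.5,2) (16.5,20.5) (13,32.5)
edge 0: (6.5,22.5)→(9.5,2)  cross = 6.5·2 − 9.5·22.5 = -200.7500; (r_i+r_j)·cross = 16·-200.7500 = -3212.0000
edge 1: (9.5,2)→(16.5,20.5)  cross = 9.5·20.5 − 16.5·2 = 161.7500; (r_i+r_j)·cross = 26·161.7500 = 4205.5000
edge 2: (16.5,20.5)→(13,32.5)  cross = 16.5·32.5 − 13·20.5 = 269.7500; (r_i+r_j)·cross = 29.5·269.7500 = 7957.6250
edge 3: (13,32.5)→(6.5,22.5)  cross = 13·22.5 − 6.5·32.5 = 81.2500; (r_i+r_j)·cross = 19.5·81.2500 = 1584.3750
Σcross = 312.0000 → A = |Σcross|/2 = 156.0000 mm²
Σ(r_i+r_j)·cross = 10535.5000 → first moment M = |Σ|/6 = 1755.9167
R_c = M/A = 1755.9167/156.0000 = 11.2559 mm
θ = 141° = 2.460914 rad
V = θ·R_c·A = 2.460914·11.2559·156.0000 = 4321.160 mm³

Volume = 4321.160 mm³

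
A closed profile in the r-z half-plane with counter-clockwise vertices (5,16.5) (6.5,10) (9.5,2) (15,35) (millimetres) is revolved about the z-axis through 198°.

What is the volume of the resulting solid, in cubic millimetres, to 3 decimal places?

Profile (r,z), 4 vertices: (5,16.5) (6.5,10) (9.5,2) (15,35)
edge 0: (5,16.5)→(6.5,10)  cross = 5·10 − 6.5·16.5 = -57.2500; (r_i+r_j)·cross = 11.5·-57.2500 = -658.3750
edge 1: (6.5,10)→(9.5,2)  cross = 6.5·2 − 9.5·10 = -82.0000; (r_i+r_j)·cross = 16·-82.0000 = -1312.0000
edge 2: (9.5,2)→(15,35)  cross = 9.5·35 − 15·2 = 302.5000; (r_i+r_j)·cross = 24.5·302.5000 = 7411.2500
edge 3: (15,35)→(5,16.5)  cross = 15·16.5 − 5·35 = 72.5000; (r_i+r_j)·cross = 20·72.5000 = 1450.0000
Σcross = 235.7500 → A = |Σcross|/2 = 117.8750 mm²
Σ(r_i+r_j)·cross = 6890.8750 → first moment M = |Σ|/6 = 1148.4792
R_c = M/A = 1148.4792/117.8750 = 9.7432 mm
θ = 198° = 3.455752 rad
V = θ·R_c·A = 3.455752·9.7432·117.8750 = 3968.859 mm³

Volume = 3968.859 mm³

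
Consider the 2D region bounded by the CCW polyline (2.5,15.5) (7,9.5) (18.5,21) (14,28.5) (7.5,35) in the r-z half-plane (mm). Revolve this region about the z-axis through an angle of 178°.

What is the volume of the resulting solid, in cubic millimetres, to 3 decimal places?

Volume = 6352.785 mm³

Profile (r,z), 5 vertices: (2.5,15.5) (7,9.5) (18.5,21) (14,28.5) (7.5,35)
edge 0: (2.5,15.5)→(7,9.5)  cross = 2.5·9.5 − 7·15.5 = -84.7500; (r_i+r_j)·cross = 9.5·-84.7500 = -805.1250
edge 1: (7,9.5)→(18.5,21)  cross = 7·21 − 18.5·9.5 = -28.7500; (r_i+r_j)·cross = 25.5·-28.7500 = -733.1250
edge 2: (18.5,21)→(14,28.5)  cross = 18.5·28.5 − 14·21 = 233.2500; (r_i+r_j)·cross = 32.5·233.2500 = 7580.6250
edge 3: (14,28.5)→(7.5,35)  cross = 14·35 − 7.5·28.5 = 276.2500; (r_i+r_j)·cross = 21.5·276.2500 = 5939.3750
edge 4: (7.5,35)→(2.5,15.5)  cross = 7.5·15.5 − 2.5·35 = 28.7500; (r_i+r_j)·cross = 10·28.7500 = 287.5000
Σcross = 424.7500 → A = |Σcross|/2 = 212.3750 mm²
Σ(r_i+r_j)·cross = 12269.2500 → first moment M = |Σ|/6 = 2044.8750
R_c = M/A = 2044.8750/212.3750 = 9.6286 mm
θ = 178° = 3.106686 rad
V = θ·R_c·A = 3.106686·9.6286·212.3750 = 6352.785 mm³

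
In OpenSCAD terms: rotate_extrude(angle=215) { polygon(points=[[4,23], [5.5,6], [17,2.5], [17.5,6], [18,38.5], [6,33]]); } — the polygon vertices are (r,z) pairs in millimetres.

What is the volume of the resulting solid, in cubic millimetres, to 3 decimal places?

Volume = 17452.916 mm³

Profile (r,z), 6 vertices: (4,23) (5.5,6) (17,2.5) (17.5,6) (18,38.5) (6,33)
edge 0: (4,23)→(5.5,6)  cross = 4·6 − 5.5·23 = -102.5000; (r_i+r_j)·cross = 9.5·-102.5000 = -973.7500
edge 1: (5.5,6)→(17,2.5)  cross = 5.5·2.5 − 17·6 = -88.2500; (r_i+r_j)·cross = 22.5·-88.2500 = -1985.6250
edge 2: (17,2.5)→(17.5,6)  cross = 17·6 − 17.5·2.5 = 58.2500; (r_i+r_j)·cross = 34.5·58.2500 = 2009.6250
edge 3: (17.5,6)→(18,38.5)  cross = 17.5·38.5 − 18·6 = 565.7500; (r_i+r_j)·cross = 35.5·565.7500 = 20084.1250
edge 4: (18,38.5)→(6,33)  cross = 18·33 − 6·38.5 = 363.0000; (r_i+r_j)·cross = 24·363.0000 = 8712.0000
edge 5: (6,33)→(4,23)  cross = 6·23 − 4·33 = 6.0000; (r_i+r_j)·cross = 10·6.0000 = 60.0000
Σcross = 802.2500 → A = |Σcross|/2 = 401.1250 mm²
Σ(r_i+r_j)·cross = 27906.3750 → first moment M = |Σ|/6 = 4651.0625
R_c = M/A = 4651.0625/401.1250 = 11.5950 mm
θ = 215° = 3.752458 rad
V = θ·R_c·A = 3.752458·11.5950·401.1250 = 17452.916 mm³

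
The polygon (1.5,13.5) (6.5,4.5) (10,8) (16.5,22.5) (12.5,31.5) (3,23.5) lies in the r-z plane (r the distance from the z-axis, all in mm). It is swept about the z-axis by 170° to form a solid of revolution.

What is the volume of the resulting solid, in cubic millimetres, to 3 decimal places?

Volume = 5914.586 mm³

Profile (r,z), 6 vertices: (1.5,13.5) (6.5,4.5) (10,8) (16.5,22.5) (12.5,31.5) (3,23.5)
edge 0: (1.5,13.5)→(6.5,4.5)  cross = 1.5·4.5 − 6.5·13.5 = -81.0000; (r_i+r_j)·cross = 8·-81.0000 = -648.0000
edge 1: (6.5,4.5)→(10,8)  cross = 6.5·8 − 10·4.5 = 7.0000; (r_i+r_j)·cross = 16.5·7.0000 = 115.5000
edge 2: (10,8)→(16.5,22.5)  cross = 10·22.5 − 16.5·8 = 93.0000; (r_i+r_j)·cross = 26.5·93.0000 = 2464.5000
edge 3: (16.5,22.5)→(12.5,31.5)  cross = 16.5·31.5 − 12.5·22.5 = 238.5000; (r_i+r_j)·cross = 29·238.5000 = 6916.5000
edge 4: (12.5,31.5)→(3,23.5)  cross = 12.5·23.5 − 3·31.5 = 199.2500; (r_i+r_j)·cross = 15.5·199.2500 = 3088.3750
edge 5: (3,23.5)→(1.5,13.5)  cross = 3·13.5 − 1.5·23.5 = 5.2500; (r_i+r_j)·cross = 4.5·5.2500 = 23.6250
Σcross = 462.0000 → A = |Σcross|/2 = 231.0000 mm²
Σ(r_i+r_j)·cross = 11960.5000 → first moment M = |Σ|/6 = 1993.4167
R_c = M/A = 1993.4167/231.0000 = 8.6295 mm
θ = 170° = 2.967060 rad
V = θ·R_c·A = 2.967060·8.6295·231.0000 = 5914.586 mm³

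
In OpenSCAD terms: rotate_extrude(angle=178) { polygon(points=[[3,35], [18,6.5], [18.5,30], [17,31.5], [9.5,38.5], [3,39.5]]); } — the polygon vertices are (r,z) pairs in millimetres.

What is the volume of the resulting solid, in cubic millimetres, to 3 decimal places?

Volume = 9145.566 mm³

Profile (r,z), 6 vertices: (3,35) (18,6.5) (18.5,30) (17,31.5) (9.5,38.5) (3,39.5)
edge 0: (3,35)→(18,6.5)  cross = 3·6.5 − 18·35 = -610.5000; (r_i+r_j)·cross = 21·-610.5000 = -12820.5000
edge 1: (18,6.5)→(18.5,30)  cross = 18·30 − 18.5·6.5 = 419.7500; (r_i+r_j)·cross = 36.5·419.7500 = 15320.8750
edge 2: (18.5,30)→(17,31.5)  cross = 18.5·31.5 − 17·30 = 72.7500; (r_i+r_j)·cross = 35.5·72.7500 = 2582.6250
edge 3: (17,31.5)→(9.5,38.5)  cross = 17·38.5 − 9.5·31.5 = 355.2500; (r_i+r_j)·cross = 26.5·355.2500 = 9414.1250
edge 4: (9.5,38.5)→(3,39.5)  cross = 9.5·39.5 − 3·38.5 = 259.7500; (r_i+r_j)·cross = 12.5·259.7500 = 3246.8750
edge 5: (3,39.5)→(3,35)  cross = 3·35 − 3·39.5 = -13.5000; (r_i+r_j)·cross = 6·-13.5000 = -81.0000
Σcross = 483.5000 → A = |Σcross|/2 = 241.7500 mm²
Σ(r_i+r_j)·cross = 17663.0000 → first moment M = |Σ|/6 = 2943.8333
R_c = M/A = 2943.8333/241.7500 = 12.1772 mm
θ = 178° = 3.106686 rad
V = θ·R_c·A = 3.106686·12.1772·241.7500 = 9145.566 mm³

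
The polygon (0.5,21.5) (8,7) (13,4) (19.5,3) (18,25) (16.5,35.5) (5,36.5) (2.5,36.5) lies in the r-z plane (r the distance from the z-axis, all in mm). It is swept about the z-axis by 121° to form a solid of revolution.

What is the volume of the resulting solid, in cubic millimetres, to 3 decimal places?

Profile (r,z), 8 vertices: (0.5,21.5) (8,7) (13,4) (19.5,3) (18,25) (16.5,35.5) (5,36.5) (2.5,36.5)
edge 0: (0.5,21.5)→(8,7)  cross = 0.5·7 − 8·21.5 = -168.5000; (r_i+r_j)·cross = 8.5·-168.5000 = -1432.2500
edge 1: (8,7)→(13,4)  cross = 8·4 − 13·7 = -59.0000; (r_i+r_j)·cross = 21·-59.0000 = -1239.0000
edge 2: (13,4)→(19.5,3)  cross = 13·3 − 19.5·4 = -39.0000; (r_i+r_j)·cross = 32.5·-39.0000 = -1267.5000
edge 3: (19.5,3)→(18,25)  cross = 19.5·25 − 18·3 = 433.5000; (r_i+r_j)·cross = 37.5·433.5000 = 16256.2500
edge 4: (18,25)→(16.5,35.5)  cross = 18·35.5 − 16.5·25 = 226.5000; (r_i+r_j)·cross = 34.5·226.5000 = 7814.2500
edge 5: (16.5,35.5)→(5,36.5)  cross = 16.5·36.5 − 5·35.5 = 424.7500; (r_i+r_j)·cross = 21.5·424.7500 = 9132.1250
edge 6: (5,36.5)→(2.5,36.5)  cross = 5·36.5 − 2.5·36.5 = 91.2500; (r_i+r_j)·cross = 7.5·91.2500 = 684.3750
edge 7: (2.5,36.5)→(0.5,21.5)  cross = 2.5·21.5 − 0.5·36.5 = 35.5000; (r_i+r_j)·cross = 3·35.5000 = 106.5000
Σcross = 945.0000 → A = |Σcross|/2 = 472.5000 mm²
Σ(r_i+r_j)·cross = 30054.7500 → first moment M = |Σ|/6 = 5009.1250
R_c = M/A = 5009.1250/472.5000 = 10.6013 mm
θ = 121° = 2.111848 rad
V = θ·R_c·A = 2.111848·10.6013·472.5000 = 10578.513 mm³

Volume = 10578.513 mm³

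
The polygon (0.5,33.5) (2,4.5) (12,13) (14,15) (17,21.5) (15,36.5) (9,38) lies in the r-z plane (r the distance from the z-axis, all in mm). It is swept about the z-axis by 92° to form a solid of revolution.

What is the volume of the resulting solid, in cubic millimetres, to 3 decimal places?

Profile (r,z), 7 vertices: (0.5,33.5) (2,4.5) (12,13) (14,15) (17,21.5) (15,36.5) (9,38)
edge 0: (0.5,33.5)→(2,4.5)  cross = 0.5·4.5 − 2·33.5 = -64.7500; (r_i+r_j)·cross = 2.5·-64.7500 = -161.8750
edge 1: (2,4.5)→(12,13)  cross = 2·13 − 12·4.5 = -28.0000; (r_i+r_j)·cross = 14·-28.0000 = -392.0000
edge 2: (12,13)→(14,15)  cross = 12·15 − 14·13 = -2.0000; (r_i+r_j)·cross = 26·-2.0000 = -52.0000
edge 3: (14,15)→(17,21.5)  cross = 14·21.5 − 17·15 = 46.0000; (r_i+r_j)·cross = 31·46.0000 = 1426.0000
edge 4: (17,21.5)→(15,36.5)  cross = 17·36.5 − 15·21.5 = 298.0000; (r_i+r_j)·cross = 32·298.0000 = 9536.0000
edge 5: (15,36.5)→(9,38)  cross = 15·38 − 9·36.5 = 241.5000; (r_i+r_j)·cross = 24·241.5000 = 5796.0000
edge 6: (9,38)→(0.5,33.5)  cross = 9·33.5 − 0.5·38 = 282.5000; (r_i+r_j)·cross = 9.5·282.5000 = 2683.7500
Σcross = 773.2500 → A = |Σcross|/2 = 386.6250 mm²
Σ(r_i+r_j)·cross = 18835.8750 → first moment M = |Σ|/6 = 3139.3125
R_c = M/A = 3139.3125/386.6250 = 8.1198 mm
θ = 92° = 1.605703 rad
V = θ·R_c·A = 1.605703·8.1198·386.6250 = 5040.803 mm³

Volume = 5040.803 mm³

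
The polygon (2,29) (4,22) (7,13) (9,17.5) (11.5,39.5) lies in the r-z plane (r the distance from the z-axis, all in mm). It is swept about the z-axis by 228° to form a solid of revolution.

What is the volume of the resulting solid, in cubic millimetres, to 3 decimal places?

Profile (r,z), 5 vertices: (2,29) (4,22) (7,13) (9,17.5) (11.5,39.5)
edge 0: (2,29)→(4,22)  cross = 2·22 − 4·29 = -72.0000; (r_i+r_j)·cross = 6·-72.0000 = -432.0000
edge 1: (4,22)→(7,13)  cross = 4·13 − 7·22 = -102.0000; (r_i+r_j)·cross = 11·-102.0000 = -1122.0000
edge 2: (7,13)→(9,17.5)  cross = 7·17.5 − 9·13 = 5.5000; (r_i+r_j)·cross = 16·5.5000 = 88.0000
edge 3: (9,17.5)→(11.5,39.5)  cross = 9·39.5 − 11.5·17.5 = 154.2500; (r_i+r_j)·cross = 20.5·154.2500 = 3162.1250
edge 4: (11.5,39.5)→(2,29)  cross = 11.5·29 − 2·39.5 = 254.5000; (r_i+r_j)·cross = 13.5·254.5000 = 3435.7500
Σcross = 240.2500 → A = |Σcross|/2 = 120.1250 mm²
Σ(r_i+r_j)·cross = 5131.8750 → first moment M = |Σ|/6 = 855.3125
R_c = M/A = 855.3125/120.1250 = 7.1202 mm
θ = 228° = 3.979351 rad
V = θ·R_c·A = 3.979351·7.1202·120.1250 = 3403.588 mm³

Volume = 3403.588 mm³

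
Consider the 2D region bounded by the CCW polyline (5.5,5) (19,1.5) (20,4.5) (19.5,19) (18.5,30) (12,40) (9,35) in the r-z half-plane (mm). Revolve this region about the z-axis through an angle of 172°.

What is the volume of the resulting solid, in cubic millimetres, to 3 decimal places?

Volume = 15593.839 mm³

Profile (r,z), 7 vertices: (5.5,5) (19,1.5) (20,4.5) (19.5,19) (18.5,30) (12,40) (9,35)
edge 0: (5.5,5)→(19,1.5)  cross = 5.5·1.5 − 19·5 = -86.7500; (r_i+r_j)·cross = 24.5·-86.7500 = -2125.3750
edge 1: (19,1.5)→(20,4.5)  cross = 19·4.5 − 20·1.5 = 55.5000; (r_i+r_j)·cross = 39·55.5000 = 2164.5000
edge 2: (20,4.5)→(19.5,19)  cross = 20·19 − 19.5·4.5 = 292.2500; (r_i+r_j)·cross = 39.5·292.2500 = 11543.8750
edge 3: (19.5,19)→(18.5,30)  cross = 19.5·30 − 18.5·19 = 233.5000; (r_i+r_j)·cross = 38·233.5000 = 8873.0000
edge 4: (18.5,30)→(12,40)  cross = 18.5·40 − 12·30 = 380.0000; (r_i+r_j)·cross = 30.5·380.0000 = 11590.0000
edge 5: (12,40)→(9,35)  cross = 12·35 − 9·40 = 60.0000; (r_i+r_j)·cross = 21·60.0000 = 1260.0000
edge 6: (9,35)→(5.5,5)  cross = 9·5 − 5.5·35 = -147.5000; (r_i+r_j)·cross = 14.5·-147.5000 = -2138.7500
Σcross = 787.0000 → A = |Σcross|/2 = 393.5000 mm²
Σ(r_i+r_j)·cross = 31167.2500 → first moment M = |Σ|/6 = 5194.5417
R_c = M/A = 5194.5417/393.5000 = 13.2009 mm
θ = 172° = 3.001966 rad
V = θ·R_c·A = 3.001966·13.2009·393.5000 = 15593.839 mm³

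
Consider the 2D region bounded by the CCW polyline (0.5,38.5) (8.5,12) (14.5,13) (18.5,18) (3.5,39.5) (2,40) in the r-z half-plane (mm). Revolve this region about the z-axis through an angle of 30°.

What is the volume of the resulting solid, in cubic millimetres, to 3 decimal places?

Profile (r,z), 6 vertices: (0.5,38.5) (8.5,12) (14.5,13) (18.5,18) (3.5,39.5) (2,40)
edge 0: (0.5,38.5)→(8.5,12)  cross = 0.5·12 − 8.5·38.5 = -321.2500; (r_i+r_j)·cross = 9·-321.2500 = -2891.2500
edge 1: (8.5,12)→(14.5,13)  cross = 8.5·13 − 14.5·12 = -63.5000; (r_i+r_j)·cross = 23·-63.5000 = -1460.5000
edge 2: (14.5,13)→(18.5,18)  cross = 14.5·18 − 18.5·13 = 20.5000; (r_i+r_j)·cross = 33·20.5000 = 676.5000
edge 3: (18.5,18)→(3.5,39.5)  cross = 18.5·39.5 − 3.5·18 = 667.7500; (r_i+r_j)·cross = 22·667.7500 = 14690.5000
edge 4: (3.5,39.5)→(2,40)  cross = 3.5·40 − 2·39.5 = 61.0000; (r_i+r_j)·cross = 5.5·61.0000 = 335.5000
edge 5: (2,40)→(0.5,38.5)  cross = 2·38.5 − 0.5·40 = 57.0000; (r_i+r_j)·cross = 2.5·57.0000 = 142.5000
Σcross = 421.5000 → A = |Σcross|/2 = 210.7500 mm²
Σ(r_i+r_j)·cross = 11493.2500 → first moment M = |Σ|/6 = 1915.5417
R_c = M/A = 1915.5417/210.7500 = 9.0892 mm
θ = 30° = 0.523599 rad
V = θ·R_c·A = 0.523599·9.0892·210.7500 = 1002.975 mm³

Volume = 1002.975 mm³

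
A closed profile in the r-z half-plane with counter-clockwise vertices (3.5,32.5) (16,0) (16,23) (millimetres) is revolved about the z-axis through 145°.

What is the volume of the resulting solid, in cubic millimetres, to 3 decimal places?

Profile (r,z), 3 vertices: (3.5,32.5) (16,0) (16,23)
edge 0: (3.5,32.5)→(16,0)  cross = 3.5·0 − 16·32.5 = -520.0000; (r_i+r_j)·cross = 19.5·-520.0000 = -10140.0000
edge 1: (16,0)→(16,23)  cross = 16·23 − 16·0 = 368.0000; (r_i+r_j)·cross = 32·368.0000 = 11776.0000
edge 2: (16,23)→(3.5,32.5)  cross = 16·32.5 − 3.5·23 = 439.5000; (r_i+r_j)·cross = 19.5·439.5000 = 8570.2500
Σcross = 287.5000 → A = |Σcross|/2 = 143.7500 mm²
Σ(r_i+r_j)·cross = 10206.2500 → first moment M = |Σ|/6 = 1701.0417
R_c = M/A = 1701.0417/143.7500 = 11.8333 mm
θ = 145° = 2.530727 rad
V = θ·R_c·A = 2.530727·11.8333·143.7500 = 4304.873 mm³

Volume = 4304.873 mm³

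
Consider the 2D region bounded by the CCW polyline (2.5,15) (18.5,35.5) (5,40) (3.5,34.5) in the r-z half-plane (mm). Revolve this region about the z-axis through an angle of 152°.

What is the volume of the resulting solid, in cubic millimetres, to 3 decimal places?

Profile (r,z), 4 vertices: (2.5,15) (18.5,35.5) (5,40) (3.5,34.5)
edge 0: (2.5,15)→(18.5,35.5)  cross = 2.5·35.5 − 18.5·15 = -188.7500; (r_i+r_j)·cross = 21·-188.7500 = -3963.7500
edge 1: (18.5,35.5)→(5,40)  cross = 18.5·40 − 5·35.5 = 562.5000; (r_i+r_j)·cross = 23.5·562.5000 = 13218.7500
edge 2: (5,40)→(3.5,34.5)  cross = 5·34.5 − 3.5·40 = 32.5000; (r_i+r_j)·cross = 8.5·32.5000 = 276.2500
edge 3: (3.5,34.5)→(2.5,15)  cross = 3.5·15 − 2.5·34.5 = -33.7500; (r_i+r_j)·cross = 6·-33.7500 = -202.5000
Σcross = 372.5000 → A = |Σcross|/2 = 186.2500 mm²
Σ(r_i+r_j)·cross = 9328.7500 → first moment M = |Σ|/6 = 1554.7917
R_c = M/A = 1554.7917/186.2500 = 8.3479 mm
θ = 152° = 2.652900 rad
V = θ·R_c·A = 2.652900·8.3479·186.2500 = 4124.708 mm³

Volume = 4124.708 mm³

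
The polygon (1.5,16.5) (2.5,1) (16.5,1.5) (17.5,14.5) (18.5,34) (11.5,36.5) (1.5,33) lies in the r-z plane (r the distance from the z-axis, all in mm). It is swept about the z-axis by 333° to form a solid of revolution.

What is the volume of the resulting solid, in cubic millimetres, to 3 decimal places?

Profile (r,z), 7 vertices: (1.5,16.5) (2.5,1) (16.5,1.5) (17.5,14.5) (18.5,34) (11.5,36.5) (1.5,33)
edge 0: (1.5,16.5)→(2.5,1)  cross = 1.5·1 − 2.5·16.5 = -39.7500; (r_i+r_j)·cross = 4·-39.7500 = -159.0000
edge 1: (2.5,1)→(16.5,1.5)  cross = 2.5·1.5 − 16.5·1 = -12.7500; (r_i+r_j)·cross = 19·-12.7500 = -242.2500
edge 2: (16.5,1.5)→(17.5,14.5)  cross = 16.5·14.5 − 17.5·1.5 = 213.0000; (r_i+r_j)·cross = 34·213.0000 = 7242.0000
edge 3: (17.5,14.5)→(18.5,34)  cross = 17.5·34 − 18.5·14.5 = 326.7500; (r_i+r_j)·cross = 36·326.7500 = 11763.0000
edge 4: (18.5,34)→(11.5,36.5)  cross = 18.5·36.5 − 11.5·34 = 284.2500; (r_i+r_j)·cross = 30·284.2500 = 8527.5000
edge 5: (11.5,36.5)→(1.5,33)  cross = 11.5·33 − 1.5·36.5 = 324.7500; (r_i+r_j)·cross = 13·324.7500 = 4221.7500
edge 6: (1.5,33)→(1.5,16.5)  cross = 1.5·16.5 − 1.5·33 = -24.7500; (r_i+r_j)·cross = 3·-24.7500 = -74.2500
Σcross = 1071.5000 → A = |Σcross|/2 = 535.7500 mm²
Σ(r_i+r_j)·cross = 31278.7500 → first moment M = |Σ|/6 = 5213.1250
R_c = M/A = 5213.1250/535.7500 = 9.7305 mm
θ = 333° = 5.811946 rad
V = θ·R_c·A = 5.811946·9.7305·535.7500 = 30298.403 mm³

Volume = 30298.403 mm³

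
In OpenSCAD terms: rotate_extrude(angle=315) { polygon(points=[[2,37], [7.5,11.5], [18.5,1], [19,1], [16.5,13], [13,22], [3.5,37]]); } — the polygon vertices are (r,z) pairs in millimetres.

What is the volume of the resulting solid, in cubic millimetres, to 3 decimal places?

Volume = 12007.167 mm³

Profile (r,z), 7 vertices: (2,37) (7.5,11.5) (18.5,1) (19,1) (16.5,13) (13,22) (3.5,37)
edge 0: (2,37)→(7.5,11.5)  cross = 2·11.5 − 7.5·37 = -254.5000; (r_i+r_j)·cross = 9.5·-254.5000 = -2417.7500
edge 1: (7.5,11.5)→(18.5,1)  cross = 7.5·1 − 18.5·11.5 = -205.2500; (r_i+r_j)·cross = 26·-205.2500 = -5336.5000
edge 2: (18.5,1)→(19,1)  cross = 18.5·1 − 19·1 = -0.5000; (r_i+r_j)·cross = 37.5·-0.5000 = -18.7500
edge 3: (19,1)→(16.5,13)  cross = 19·13 − 16.5·1 = 230.5000; (r_i+r_j)·cross = 35.5·230.5000 = 8182.7500
edge 4: (16.5,13)→(13,22)  cross = 16.5·22 − 13·13 = 194.0000; (r_i+r_j)·cross = 29.5·194.0000 = 5723.0000
edge 5: (13,22)→(3.5,37)  cross = 13·37 − 3.5·22 = 404.0000; (r_i+r_j)·cross = 16.5·404.0000 = 6666.0000
edge 6: (3.5,37)→(2,37)  cross = 3.5·37 − 2·37 = 55.5000; (r_i+r_j)·cross = 5.5·55.5000 = 305.2500
Σcross = 423.7500 → A = |Σcross|/2 = 211.8750 mm²
Σ(r_i+r_j)·cross = 13104.0000 → first moment M = |Σ|/6 = 2184.0000
R_c = M/A = 2184.0000/211.8750 = 10.3080 mm
θ = 315° = 5.497787 rad
V = θ·R_c·A = 5.497787·10.3080·211.8750 = 12007.167 mm³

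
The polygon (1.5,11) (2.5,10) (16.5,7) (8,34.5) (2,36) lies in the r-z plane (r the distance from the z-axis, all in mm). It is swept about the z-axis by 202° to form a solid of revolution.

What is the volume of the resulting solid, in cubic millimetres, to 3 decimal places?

Volume = 6933.685 mm³

Profile (r,z), 5 vertices: (1.5,11) (2.5,10) (16.5,7) (8,34.5) (2,36)
edge 0: (1.5,11)→(2.5,10)  cross = 1.5·10 − 2.5·11 = -12.5000; (r_i+r_j)·cross = 4·-12.5000 = -50.0000
edge 1: (2.5,10)→(16.5,7)  cross = 2.5·7 − 16.5·10 = -147.5000; (r_i+r_j)·cross = 19·-147.5000 = -2802.5000
edge 2: (16.5,7)→(8,34.5)  cross = 16.5·34.5 − 8·7 = 513.2500; (r_i+r_j)·cross = 24.5·513.2500 = 12574.6250
edge 3: (8,34.5)→(2,36)  cross = 8·36 − 2·34.5 = 219.0000; (r_i+r_j)·cross = 10·219.0000 = 2190.0000
edge 4: (2,36)→(1.5,11)  cross = 2·11 − 1.5·36 = -32.0000; (r_i+r_j)·cross = 3.5·-32.0000 = -112.0000
Σcross = 540.2500 → A = |Σcross|/2 = 270.1250 mm²
Σ(r_i+r_j)·cross = 11800.1250 → first moment M = |Σ|/6 = 1966.6875
R_c = M/A = 1966.6875/270.1250 = 7.2807 mm
θ = 202° = 3.525565 rad
V = θ·R_c·A = 3.525565·7.2807·270.1250 = 6933.685 mm³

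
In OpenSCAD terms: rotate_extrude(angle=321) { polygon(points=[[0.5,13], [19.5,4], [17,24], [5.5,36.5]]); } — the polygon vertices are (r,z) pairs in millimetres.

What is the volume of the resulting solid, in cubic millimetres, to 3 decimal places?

Profile (r,z), 4 vertices: (0.5,13) (19.5,4) (17,24) (5.5,36.5)
edge 0: (0.5,13)→(19.5,4)  cross = 0.5·4 − 19.5·13 = -251.5000; (r_i+r_j)·cross = 20·-251.5000 = -5030.0000
edge 1: (19.5,4)→(17,24)  cross = 19.5·24 − 17·4 = 400.0000; (r_i+r_j)·cross = 36.5·400.0000 = 14600.0000
edge 2: (17,24)→(5.5,36.5)  cross = 17·36.5 − 5.5·24 = 488.5000; (r_i+r_j)·cross = 22.5·488.5000 = 10991.2500
edge 3: (5.5,36.5)→(0.5,13)  cross = 5.5·13 − 0.5·36.5 = 53.2500; (r_i+r_j)·cross = 6·53.2500 = 319.5000
Σcross = 690.2500 → A = |Σcross|/2 = 345.1250 mm²
Σ(r_i+r_j)·cross = 20880.7500 → first moment M = |Σ|/6 = 3480.1250
R_c = M/A = 3480.1250/345.1250 = 10.0837 mm
θ = 321° = 5.602507 rad
V = θ·R_c·A = 5.602507·10.0837·345.1250 = 19497.424 mm³

Volume = 19497.424 mm³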